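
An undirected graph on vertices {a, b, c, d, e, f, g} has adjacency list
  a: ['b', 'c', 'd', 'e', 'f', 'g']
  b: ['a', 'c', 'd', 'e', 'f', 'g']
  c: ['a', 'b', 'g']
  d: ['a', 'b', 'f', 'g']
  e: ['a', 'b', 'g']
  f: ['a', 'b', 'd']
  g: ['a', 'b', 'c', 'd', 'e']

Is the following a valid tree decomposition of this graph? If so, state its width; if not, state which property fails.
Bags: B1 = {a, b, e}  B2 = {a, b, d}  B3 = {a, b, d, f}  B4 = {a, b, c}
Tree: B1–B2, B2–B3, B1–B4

A tree decomposition must satisfy three properties: every vertex lies in some bag; for every edge, both endpoints lie together in some bag; and for every vertex, the bags containing it form a connected subtree. Here vertex g appears in no bag, so the decomposition is invalid.

No — vertex g appears in no bag.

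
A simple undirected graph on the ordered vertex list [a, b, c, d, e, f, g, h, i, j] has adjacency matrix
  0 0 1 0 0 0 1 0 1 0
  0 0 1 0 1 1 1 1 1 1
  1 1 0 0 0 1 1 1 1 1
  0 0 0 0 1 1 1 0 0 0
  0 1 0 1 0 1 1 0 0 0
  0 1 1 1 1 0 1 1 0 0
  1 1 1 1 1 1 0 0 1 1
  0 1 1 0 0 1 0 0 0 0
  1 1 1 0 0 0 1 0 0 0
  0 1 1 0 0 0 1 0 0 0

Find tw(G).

A width-3 tree decomposition is:
Bags: B1 = {b, c, g, i}  B2 = {b, c, g, j}  B3 = {b, c, f, g}  B4 = {b, e, f, g}  B5 = {d, e, f, g}  B6 = {b, c, f, h}  B7 = {a, c, g, i}
Tree: B1–B2, B1–B3, B3–B4, B4–B5, B3–B6, B1–B7
The largest bag has 4 vertices, giving width 3; this decomposition certifies tw(G) ≤ 3. On the other hand G contains the 4-clique {d, e, f, g}. A clique must lie in a single bag of any decomposition, so no decomposition can have width below 3. Hence tw(G) = 3 exactly.

3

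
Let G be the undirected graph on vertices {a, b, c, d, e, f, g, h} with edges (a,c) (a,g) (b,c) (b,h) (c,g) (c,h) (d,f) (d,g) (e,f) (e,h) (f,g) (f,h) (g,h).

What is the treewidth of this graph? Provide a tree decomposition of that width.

Treewidth 2.
One such decomposition:
Bags: B1 = {c, g, h}  B2 = {b, c, h}  B3 = {f, g, h}  B4 = {a, c, g}  B5 = {d, f, g}  B6 = {e, f, h}
Tree: B1–B2, B1–B3, B1–B4, B3–B5, B3–B6

The largest bag has 3 vertices, giving width 2; this decomposition certifies tw(G) ≤ 2. For the lower bound, the 3 vertices {a, c, g} are pairwise adjacent, and any tree decomposition puts a clique entirely inside one bag — forcing width ≥ 2. The upper and lower bounds meet at 2, so that is the treewidth.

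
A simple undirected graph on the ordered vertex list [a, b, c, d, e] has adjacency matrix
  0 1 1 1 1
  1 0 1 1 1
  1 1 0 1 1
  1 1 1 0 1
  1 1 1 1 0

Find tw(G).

A width-4 tree decomposition is:
Bags: B1 = {a, b, c, d, e}
Tree: (single bag)
With just one bag of size 5, the width is 5 − 1 = 4, so tw(G) ≤ 4. Conversely, {a, b, c, d, e} is a clique of size 5, and the vertices of any clique must share a bag in every tree decomposition; so some bag has ≥ 5 vertices and tw(G) ≥ 4. Combining the bounds, tw(G) = 4.

4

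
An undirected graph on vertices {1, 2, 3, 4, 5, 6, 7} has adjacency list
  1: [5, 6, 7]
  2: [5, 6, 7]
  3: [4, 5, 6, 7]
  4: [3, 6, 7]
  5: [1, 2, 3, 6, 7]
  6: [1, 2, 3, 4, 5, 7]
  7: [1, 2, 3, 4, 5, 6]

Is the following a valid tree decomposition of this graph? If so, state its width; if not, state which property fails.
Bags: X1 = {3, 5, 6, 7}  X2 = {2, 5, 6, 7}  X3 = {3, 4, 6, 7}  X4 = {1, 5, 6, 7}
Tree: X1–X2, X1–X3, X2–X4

Yes; width 3.

Every vertex of G appears in some bag (union = {1, 2, 3, 4, 5, 6, 7}); every edge is covered by a bag; and for each vertex v the set of bags containing v is connected in the bag tree. The decomposition is therefore valid. The largest bag has 4 vertices, so the width is 3.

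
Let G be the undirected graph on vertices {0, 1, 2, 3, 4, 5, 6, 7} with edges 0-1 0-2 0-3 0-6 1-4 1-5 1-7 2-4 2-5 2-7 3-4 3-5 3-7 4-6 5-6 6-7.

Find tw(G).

A width-4 tree decomposition is:
Bags: B1 = {1, 2, 3, 4, 6}  B2 = {1, 2, 3, 6, 7}  B3 = {0, 1, 2, 3, 6}  B4 = {1, 2, 3, 5, 6}
Tree: B1–B2, B2–B3, B3–B4
The largest bag has 5 vertices, giving width 4; this decomposition certifies tw(G) ≤ 4. For the lower bound: the 5 vertex sets {4,6}, {1,7}, {0,2}, {3}, {5} are disjoint, each induces a connected subgraph, and every pair is joined by at least one edge of G. Contracting each set to a single vertex therefore yields K_{5} as a minor, and since treewidth is minor-monotone, tw(G) ≥ tw(K_{5}) = 4. Therefore the treewidth is 4.

4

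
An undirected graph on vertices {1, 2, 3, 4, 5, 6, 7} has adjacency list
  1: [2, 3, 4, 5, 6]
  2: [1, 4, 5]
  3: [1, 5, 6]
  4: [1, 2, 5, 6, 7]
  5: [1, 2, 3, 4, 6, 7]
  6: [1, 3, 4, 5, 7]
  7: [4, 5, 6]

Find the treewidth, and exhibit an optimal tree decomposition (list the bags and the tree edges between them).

Every bag has size at most 4, so the width is 4 − 1 = 3 and tw(G) ≤ 3. On the other hand G contains the 4-clique {1, 3, 5, 6}. A clique must lie in a single bag of any decomposition, so no decomposition can have width below 3. The upper and lower bounds meet at 3, so that is the treewidth.

Treewidth 3.
One optimal decomposition is:
Bags: B1 = {1, 4, 5, 6}  B2 = {1, 2, 4, 5}  B3 = {4, 5, 6, 7}  B4 = {1, 3, 5, 6}
Tree: B1–B2, B1–B3, B1–B4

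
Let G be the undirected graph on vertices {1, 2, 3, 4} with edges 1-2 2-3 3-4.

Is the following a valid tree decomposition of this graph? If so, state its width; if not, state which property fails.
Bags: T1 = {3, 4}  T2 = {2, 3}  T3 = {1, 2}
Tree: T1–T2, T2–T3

Yes; width 1.

Vertex coverage: the bags together contain {1, 2, 3, 4}, the full vertex set. Edge coverage: each edge of G has both endpoints in at least one bag. Running intersection: for every vertex, the bags containing it form a connected subtree. All three properties hold, so this is a valid tree decomposition of width max|bag| − 1 = 1, and hence tw(G) ≤ 1.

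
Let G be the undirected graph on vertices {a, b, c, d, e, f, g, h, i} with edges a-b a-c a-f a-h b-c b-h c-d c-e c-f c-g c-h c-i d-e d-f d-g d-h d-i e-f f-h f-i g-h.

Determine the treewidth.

3

A width-3 tree decomposition is:
Bags: B1 = {c, d, f, i}  B2 = {c, d, e, f}  B3 = {c, d, f, h}  B4 = {c, d, g, h}  B5 = {a, c, f, h}  B6 = {a, b, c, h}
Tree: B1–B2, B1–B3, B3–B4, B3–B5, B5–B6
The largest bag has 4 vertices, giving width 3; this decomposition certifies tw(G) ≤ 3. For the lower bound, the 4 vertices {c, d, g, h} are pairwise adjacent, and any tree decomposition puts a clique entirely inside one bag — forcing width ≥ 3. Hence tw(G) = 3 exactly.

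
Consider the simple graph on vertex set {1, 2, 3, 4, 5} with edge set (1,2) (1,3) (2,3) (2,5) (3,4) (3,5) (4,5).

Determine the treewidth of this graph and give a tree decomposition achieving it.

Each bag holds 3 vertices, so the decomposition has width 2, which upper-bounds the treewidth. On the other hand G contains the 3-clique {1, 2, 3}. A clique must lie in a single bag of any decomposition, so no decomposition can have width below 2. Therefore the treewidth is 2.

Treewidth 2.
Bags: B1 = {1, 2, 3}  B2 = {2, 3, 5}  B3 = {3, 4, 5}
Tree: B1–B2, B2–B3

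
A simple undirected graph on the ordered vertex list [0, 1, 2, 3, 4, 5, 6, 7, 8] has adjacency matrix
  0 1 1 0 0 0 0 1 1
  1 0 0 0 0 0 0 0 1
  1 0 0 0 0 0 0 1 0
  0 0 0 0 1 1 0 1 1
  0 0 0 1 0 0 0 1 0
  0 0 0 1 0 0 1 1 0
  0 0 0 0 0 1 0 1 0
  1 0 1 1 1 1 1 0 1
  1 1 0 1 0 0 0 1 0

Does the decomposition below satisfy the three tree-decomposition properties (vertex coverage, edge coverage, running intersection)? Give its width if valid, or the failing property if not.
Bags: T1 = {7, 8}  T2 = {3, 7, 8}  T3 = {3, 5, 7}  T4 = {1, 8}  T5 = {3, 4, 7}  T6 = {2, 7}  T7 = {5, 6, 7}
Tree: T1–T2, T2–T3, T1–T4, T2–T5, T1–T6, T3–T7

No — vertex 0 appears in no bag.

A tree decomposition must satisfy three properties: every vertex lies in some bag; for every edge, both endpoints lie together in some bag; and for every vertex, the bags containing it form a connected subtree. Here vertex 0 appears in no bag, so the decomposition is invalid.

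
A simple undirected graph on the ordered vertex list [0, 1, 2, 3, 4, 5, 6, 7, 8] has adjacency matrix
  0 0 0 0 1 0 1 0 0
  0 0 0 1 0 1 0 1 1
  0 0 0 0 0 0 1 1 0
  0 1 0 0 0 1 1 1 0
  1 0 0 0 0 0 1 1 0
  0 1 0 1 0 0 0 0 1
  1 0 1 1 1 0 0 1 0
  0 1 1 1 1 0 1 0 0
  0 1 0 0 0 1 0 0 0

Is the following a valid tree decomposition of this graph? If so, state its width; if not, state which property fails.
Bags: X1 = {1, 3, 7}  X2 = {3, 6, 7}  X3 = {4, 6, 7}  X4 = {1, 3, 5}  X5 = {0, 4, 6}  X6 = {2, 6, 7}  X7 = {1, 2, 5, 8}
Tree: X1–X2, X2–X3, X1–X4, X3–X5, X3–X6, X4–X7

A tree decomposition must satisfy three properties: every vertex lies in some bag; for every edge, both endpoints lie together in some bag; and for every vertex, the bags containing it form a connected subtree. Here bags containing vertex 2 are not connected in the tree, so the decomposition is invalid.

No — bags containing vertex 2 are not connected in the tree.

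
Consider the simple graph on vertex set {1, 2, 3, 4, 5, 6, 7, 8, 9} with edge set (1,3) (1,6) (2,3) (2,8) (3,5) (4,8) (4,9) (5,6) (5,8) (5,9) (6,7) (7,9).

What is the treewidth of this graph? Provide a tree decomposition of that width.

Treewidth 3.
Bags: B1 = {2, 3, 4, 8}  B2 = {3, 4, 5, 8}  B3 = {3, 4, 5, 9}  B4 = {1, 3, 5, 9}  B5 = {1, 5, 6, 9}  B6 = {1, 6, 7, 9}
Tree: B1–B2, B2–B3, B3–B4, B4–B5, B5–B6

Each bag holds 4 vertices, so the decomposition has width 3, which upper-bounds the treewidth. For the lower bound: the 4 vertex sets {2,4,8}, {3}, {5}, {1,6,7,9} are disjoint, each induces a connected subgraph, and every pair is joined by at least one edge of G. Contracting each set to a single vertex therefore yields K_{4} as a minor, and since treewidth is minor-monotone, tw(G) ≥ tw(K_{4}) = 3. Hence tw(G) = 3 exactly.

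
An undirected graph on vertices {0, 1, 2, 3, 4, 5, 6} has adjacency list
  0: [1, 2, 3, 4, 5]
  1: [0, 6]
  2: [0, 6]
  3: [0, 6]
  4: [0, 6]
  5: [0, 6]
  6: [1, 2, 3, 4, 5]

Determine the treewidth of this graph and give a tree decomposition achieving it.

Each bag holds 3 vertices, so the decomposition has width 2, which upper-bounds the treewidth. For the lower bound, G contains the cycle 0–5–6–4–0, so G is not a forest; only forests have treewidth ≤ 1, hence tw(G) ≥ 2. Therefore the treewidth is 2.

Treewidth 2.
Bags: B1 = {0, 5, 6}  B2 = {0, 4, 6}  B3 = {0, 2, 6}  B4 = {0, 1, 6}  B5 = {0, 3, 6}
Tree: B1–B2, B2–B3, B3–B4, B4–B5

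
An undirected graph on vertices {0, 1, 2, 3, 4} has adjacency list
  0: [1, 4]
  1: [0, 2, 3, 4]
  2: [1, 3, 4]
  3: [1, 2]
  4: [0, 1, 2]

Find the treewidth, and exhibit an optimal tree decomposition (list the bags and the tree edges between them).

Treewidth 2.
Bags: B1 = {1, 2, 4}  B2 = {1, 2, 3}  B3 = {0, 1, 4}
Tree: B1–B2, B1–B3

Each bag holds 3 vertices, so the decomposition has width 2, which upper-bounds the treewidth. Conversely, {0, 1, 4} is a clique of size 3, and the vertices of any clique must share a bag in every tree decomposition; so some bag has ≥ 3 vertices and tw(G) ≥ 2. Therefore the treewidth is 2.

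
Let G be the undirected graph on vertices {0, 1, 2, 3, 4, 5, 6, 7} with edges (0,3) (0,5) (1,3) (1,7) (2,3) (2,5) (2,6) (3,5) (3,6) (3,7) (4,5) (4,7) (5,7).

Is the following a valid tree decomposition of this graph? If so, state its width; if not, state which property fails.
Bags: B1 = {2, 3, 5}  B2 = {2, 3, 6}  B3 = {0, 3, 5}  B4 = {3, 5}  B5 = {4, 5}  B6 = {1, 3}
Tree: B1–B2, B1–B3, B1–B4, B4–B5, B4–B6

A tree decomposition must satisfy three properties: every vertex lies in some bag; for every edge, both endpoints lie together in some bag; and for every vertex, the bags containing it form a connected subtree. Here vertex 7 appears in no bag, so the decomposition is invalid.

No — vertex 7 appears in no bag.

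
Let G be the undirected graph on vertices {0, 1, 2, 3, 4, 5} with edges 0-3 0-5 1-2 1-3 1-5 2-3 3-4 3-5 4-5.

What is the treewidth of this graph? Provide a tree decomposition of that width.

Each bag holds 3 vertices, so the decomposition has width 2, which upper-bounds the treewidth. For the lower bound, the 3 vertices {1, 2, 3} are pairwise adjacent, and any tree decomposition puts a clique entirely inside one bag — forcing width ≥ 2. The upper and lower bounds meet at 2, so that is the treewidth.

Treewidth 2.
Bags: B1 = {0, 3, 5}  B2 = {1, 3, 5}  B3 = {1, 2, 3}  B4 = {3, 4, 5}
Tree: B1–B2, B2–B3, B2–B4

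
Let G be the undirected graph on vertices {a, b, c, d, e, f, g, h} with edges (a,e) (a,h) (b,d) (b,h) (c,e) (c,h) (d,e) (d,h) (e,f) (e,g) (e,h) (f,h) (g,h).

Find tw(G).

A width-2 tree decomposition is:
Bags: B1 = {d, e, h}  B2 = {a, e, h}  B3 = {b, d, h}  B4 = {e, f, h}  B5 = {c, e, h}  B6 = {e, g, h}
Tree: B1–B2, B1–B3, B1–B4, B1–B5, B5–B6
The largest bag has 3 vertices, giving width 2; this decomposition certifies tw(G) ≤ 2. Conversely, {d, e, h} is a clique of size 3, and the vertices of any clique must share a bag in every tree decomposition; so some bag has ≥ 3 vertices and tw(G) ≥ 2. The upper and lower bounds meet at 2, so that is the treewidth.

2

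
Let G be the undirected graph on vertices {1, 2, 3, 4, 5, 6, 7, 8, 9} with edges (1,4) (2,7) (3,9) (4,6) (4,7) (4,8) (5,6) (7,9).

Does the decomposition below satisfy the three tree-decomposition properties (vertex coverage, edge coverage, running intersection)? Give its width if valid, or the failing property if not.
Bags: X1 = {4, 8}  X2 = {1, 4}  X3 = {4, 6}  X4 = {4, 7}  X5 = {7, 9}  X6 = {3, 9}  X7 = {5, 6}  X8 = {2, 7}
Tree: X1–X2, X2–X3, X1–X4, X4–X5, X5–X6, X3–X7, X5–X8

Yes; width 1.

Vertex coverage: the bags together contain {1, 2, 3, 4, 5, 6, 7, 8, 9}, the full vertex set. Edge coverage: each edge of G has both endpoints in at least one bag. Running intersection: for every vertex, the bags containing it form a connected subtree. All three properties hold, so this is a valid tree decomposition of width max|bag| − 1 = 1, and hence tw(G) ≤ 1.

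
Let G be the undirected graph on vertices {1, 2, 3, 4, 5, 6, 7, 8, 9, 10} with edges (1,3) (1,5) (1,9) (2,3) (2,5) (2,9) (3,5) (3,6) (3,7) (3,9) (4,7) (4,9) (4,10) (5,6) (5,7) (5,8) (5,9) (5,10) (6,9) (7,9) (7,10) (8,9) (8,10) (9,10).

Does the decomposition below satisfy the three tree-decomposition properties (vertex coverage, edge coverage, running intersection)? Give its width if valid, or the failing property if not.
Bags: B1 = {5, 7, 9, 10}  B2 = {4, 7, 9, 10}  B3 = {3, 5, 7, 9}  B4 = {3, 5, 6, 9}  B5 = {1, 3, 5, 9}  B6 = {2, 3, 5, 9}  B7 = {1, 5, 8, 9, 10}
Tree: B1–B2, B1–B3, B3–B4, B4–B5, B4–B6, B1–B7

A tree decomposition must satisfy three properties: every vertex lies in some bag; for every edge, both endpoints lie together in some bag; and for every vertex, the bags containing it form a connected subtree. Here bags containing vertex 1 are not connected in the tree, so the decomposition is invalid.

No — bags containing vertex 1 are not connected in the tree.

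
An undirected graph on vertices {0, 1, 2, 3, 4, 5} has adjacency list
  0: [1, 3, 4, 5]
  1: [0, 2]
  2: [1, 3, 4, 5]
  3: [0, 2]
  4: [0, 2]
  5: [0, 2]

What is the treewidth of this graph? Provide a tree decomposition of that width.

Every bag has size at most 3, so the width is 3 − 1 = 2 and tw(G) ≤ 2. For the lower bound, G contains the cycle 3–0–1–2–3, so G is not a forest; only forests have treewidth ≤ 1, hence tw(G) ≥ 2. Combining the bounds, tw(G) = 2.

Treewidth 2.
One such decomposition:
Bags: B1 = {0, 2, 3}  B2 = {0, 1, 2}  B3 = {0, 2, 5}  B4 = {0, 2, 4}
Tree: B1–B2, B2–B3, B3–B4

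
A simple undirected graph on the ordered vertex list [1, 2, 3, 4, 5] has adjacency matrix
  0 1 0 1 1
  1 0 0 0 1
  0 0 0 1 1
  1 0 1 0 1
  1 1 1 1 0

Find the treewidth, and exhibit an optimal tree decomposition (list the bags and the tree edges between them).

Every bag has size at most 3, so the width is 3 − 1 = 2 and tw(G) ≤ 2. Conversely, {1, 2, 5} is a clique of size 3, and the vertices of any clique must share a bag in every tree decomposition; so some bag has ≥ 3 vertices and tw(G) ≥ 2. The upper and lower bounds meet at 2, so that is the treewidth.

Treewidth 2.
Bags: B1 = {1, 2, 5}  B2 = {1, 4, 5}  B3 = {3, 4, 5}
Tree: B1–B2, B2–B3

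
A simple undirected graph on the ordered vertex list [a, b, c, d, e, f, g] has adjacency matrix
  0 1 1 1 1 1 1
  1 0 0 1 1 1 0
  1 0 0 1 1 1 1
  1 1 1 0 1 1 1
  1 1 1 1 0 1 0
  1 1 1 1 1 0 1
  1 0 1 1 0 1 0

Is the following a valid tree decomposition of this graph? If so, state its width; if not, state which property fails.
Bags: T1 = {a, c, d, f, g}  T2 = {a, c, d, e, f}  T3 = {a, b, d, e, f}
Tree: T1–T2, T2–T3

Yes; width 4.

Every vertex of G appears in some bag (union = {a, b, c, d, e, f, g}); every edge is covered by a bag; and for each vertex v the set of bags containing v is connected in the bag tree. The decomposition is therefore valid. The largest bag has 5 vertices, so the width is 4.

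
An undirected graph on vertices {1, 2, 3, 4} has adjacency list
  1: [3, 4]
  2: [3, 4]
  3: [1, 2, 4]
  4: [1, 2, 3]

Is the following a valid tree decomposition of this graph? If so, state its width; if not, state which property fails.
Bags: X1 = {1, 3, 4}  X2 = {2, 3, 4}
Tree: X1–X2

Checking the three conditions: (i) the bags cover all of {1, 2, 3, 4}; (ii) for each edge, some bag contains both endpoints; (iii) the bags containing any fixed vertex form a subtree. All hold, so the decomposition is valid with width 3 − 1 = 2.

Yes; width 2.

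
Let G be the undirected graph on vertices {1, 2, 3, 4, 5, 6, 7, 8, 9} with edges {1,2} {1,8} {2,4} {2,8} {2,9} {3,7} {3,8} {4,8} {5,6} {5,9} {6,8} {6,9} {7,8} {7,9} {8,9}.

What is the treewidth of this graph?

A width-2 tree decomposition is:
Bags: B1 = {2, 4, 8}  B2 = {2, 8, 9}  B3 = {1, 2, 8}  B4 = {6, 8, 9}  B5 = {7, 8, 9}  B6 = {5, 6, 9}  B7 = {3, 7, 8}
Tree: B1–B2, B1–B3, B2–B4, B4–B5, B4–B6, B5–B7
The largest bag has 3 vertices, giving width 2; this decomposition certifies tw(G) ≤ 2. For the lower bound, the 3 vertices {2, 8, 9} are pairwise adjacent, and any tree decomposition puts a clique entirely inside one bag — forcing width ≥ 2. The upper and lower bounds meet at 2, so that is the treewidth.

2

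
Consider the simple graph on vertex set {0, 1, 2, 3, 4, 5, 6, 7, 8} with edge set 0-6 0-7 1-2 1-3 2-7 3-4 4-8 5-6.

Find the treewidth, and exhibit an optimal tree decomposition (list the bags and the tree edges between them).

The largest bag has 2 vertices, giving width 1; this decomposition certifies tw(G) ≤ 1. Since G has at least one edge (e.g. 5–6), it is not an edgeless graph, so tw(G) ≥ 1. The upper and lower bounds meet at 1, so that is the treewidth.

Treewidth 1.
One such decomposition:
Bags: B1 = {5, 6}  B2 = {0, 6}  B3 = {0, 7}  B4 = {2, 7}  B5 = {1, 2}  B6 = {1, 3}  B7 = {3, 4}  B8 = {4, 8}
Tree: B1–B2, B2–B3, B3–B4, B4–B5, B5–B6, B6–B7, B7–B8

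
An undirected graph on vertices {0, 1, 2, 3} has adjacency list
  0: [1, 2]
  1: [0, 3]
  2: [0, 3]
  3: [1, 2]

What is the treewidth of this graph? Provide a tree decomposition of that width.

Each bag holds 3 vertices, so the decomposition has width 2, which upper-bounds the treewidth. For the lower bound, G contains the cycle 0–2–3–1–0, so G is not a forest; only forests have treewidth ≤ 1, hence tw(G) ≥ 2. Therefore the treewidth is 2.

Treewidth 2.
One such decomposition:
Bags: B1 = {0, 2, 3}  B2 = {0, 1, 3}
Tree: B1–B2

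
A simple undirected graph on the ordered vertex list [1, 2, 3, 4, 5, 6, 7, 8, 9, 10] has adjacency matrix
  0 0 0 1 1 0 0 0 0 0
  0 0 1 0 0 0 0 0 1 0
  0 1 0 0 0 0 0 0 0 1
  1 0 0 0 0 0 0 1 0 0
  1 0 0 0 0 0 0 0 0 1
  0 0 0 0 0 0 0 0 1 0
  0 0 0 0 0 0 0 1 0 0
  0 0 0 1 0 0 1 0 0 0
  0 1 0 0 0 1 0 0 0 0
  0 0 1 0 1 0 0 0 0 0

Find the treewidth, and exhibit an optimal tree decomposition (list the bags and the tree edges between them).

Every bag has size at most 2, so the width is 2 − 1 = 1 and tw(G) ≤ 1. Any graph with an edge has treewidth ≥ 1, and G has the edge 6–9. Hence tw(G) = 1 exactly.

Treewidth 1.
One optimal decomposition is:
Bags: B1 = {6, 9}  B2 = {2, 9}  B3 = {2, 3}  B4 = {3, 10}  B5 = {5, 10}  B6 = {1, 5}  B7 = {1, 4}  B8 = {4, 8}  B9 = {7, 8}
Tree: B1–B2, B2–B3, B3–B4, B4–B5, B5–B6, B6–B7, B7–B8, B8–B9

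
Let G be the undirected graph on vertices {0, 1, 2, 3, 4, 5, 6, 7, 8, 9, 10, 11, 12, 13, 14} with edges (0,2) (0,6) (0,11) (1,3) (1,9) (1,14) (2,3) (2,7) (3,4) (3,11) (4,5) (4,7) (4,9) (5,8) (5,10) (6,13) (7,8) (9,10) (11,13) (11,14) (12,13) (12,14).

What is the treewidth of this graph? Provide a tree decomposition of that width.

Treewidth 3.
One such decomposition:
Bags: B1 = {5, 8, 9, 10}  B2 = {4, 5, 8, 9}  B3 = {4, 7, 8, 9}  B4 = {1, 4, 7, 9}  B5 = {1, 3, 4, 7}  B6 = {1, 2, 3, 7}  B7 = {1, 2, 3, 14}  B8 = {2, 3, 11, 14}  B9 = {0, 2, 11, 14}  B10 = {0, 11, 12, 14}  B11 = {0, 11, 12, 13}  B12 = {0, 6, 12, 13}
Tree: B1–B2, B2–B3, B3–B4, B4–B5, B5–B6, B6–B7, B7–B8, B8–B9, B9–B10, B10–B11, B11–B12

Every bag has size at most 4, so the width is 4 − 1 = 3 and tw(G) ≤ 3. For the lower bound: the 4 vertex sets {5,8,10}, {9}, {4}, {1,2,3,7} are disjoint, each induces a connected subgraph, and every pair is joined by at least one edge of G. Contracting each set to a single vertex therefore yields K_{4} as a minor, and since treewidth is minor-monotone, tw(G) ≥ tw(K_{4}) = 3. Therefore the treewidth is 3.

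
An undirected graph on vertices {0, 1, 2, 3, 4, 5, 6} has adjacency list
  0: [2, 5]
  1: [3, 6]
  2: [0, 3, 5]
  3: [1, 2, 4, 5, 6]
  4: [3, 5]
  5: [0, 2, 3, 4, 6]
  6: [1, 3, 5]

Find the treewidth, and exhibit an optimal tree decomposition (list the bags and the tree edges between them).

The largest bag has 3 vertices, giving width 2; this decomposition certifies tw(G) ≤ 2. On the other hand G contains the 3-clique {0, 2, 5}. A clique must lie in a single bag of any decomposition, so no decomposition can have width below 2. Combining the bounds, tw(G) = 2.

Treewidth 2.
One optimal decomposition is:
Bags: B1 = {2, 3, 5}  B2 = {0, 2, 5}  B3 = {3, 5, 6}  B4 = {1, 3, 6}  B5 = {3, 4, 5}
Tree: B1–B2, B1–B3, B3–B4, B1–B5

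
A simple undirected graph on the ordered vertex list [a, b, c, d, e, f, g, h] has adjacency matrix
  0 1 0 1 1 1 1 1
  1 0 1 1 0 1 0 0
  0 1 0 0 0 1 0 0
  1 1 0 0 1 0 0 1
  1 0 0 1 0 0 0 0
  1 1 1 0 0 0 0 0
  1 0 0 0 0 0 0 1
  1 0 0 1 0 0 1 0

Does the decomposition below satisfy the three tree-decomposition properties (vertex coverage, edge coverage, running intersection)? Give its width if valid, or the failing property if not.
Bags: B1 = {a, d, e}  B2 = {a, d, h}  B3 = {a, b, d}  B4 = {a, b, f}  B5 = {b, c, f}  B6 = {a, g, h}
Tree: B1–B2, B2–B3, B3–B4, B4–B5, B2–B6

Checking the three conditions: (i) the bags cover all of {a, b, c, d, e, f, g, h}; (ii) for each edge, some bag contains both endpoints; (iii) the bags containing any fixed vertex form a subtree. All hold, so the decomposition is valid with width 3 − 1 = 2.

Yes; width 2.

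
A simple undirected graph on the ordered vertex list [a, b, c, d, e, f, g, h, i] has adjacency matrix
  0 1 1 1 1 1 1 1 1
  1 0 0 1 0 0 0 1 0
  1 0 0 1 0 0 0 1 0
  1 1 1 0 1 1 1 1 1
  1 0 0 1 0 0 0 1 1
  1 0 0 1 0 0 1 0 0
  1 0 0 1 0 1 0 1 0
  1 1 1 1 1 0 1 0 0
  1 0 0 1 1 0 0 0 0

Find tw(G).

A width-3 tree decomposition is:
Bags: B1 = {a, d, g, h}  B2 = {a, d, e, h}  B3 = {a, b, d, h}  B4 = {a, d, f, g}  B5 = {a, c, d, h}  B6 = {a, d, e, i}
Tree: B1–B2, B1–B3, B1–B4, B1–B5, B2–B6
Each bag holds 4 vertices, so the decomposition has width 3, which upper-bounds the treewidth. Conversely, {a, d, g, h} is a clique of size 4, and the vertices of any clique must share a bag in every tree decomposition; so some bag has ≥ 4 vertices and tw(G) ≥ 3. The upper and lower bounds meet at 3, so that is the treewidth.

3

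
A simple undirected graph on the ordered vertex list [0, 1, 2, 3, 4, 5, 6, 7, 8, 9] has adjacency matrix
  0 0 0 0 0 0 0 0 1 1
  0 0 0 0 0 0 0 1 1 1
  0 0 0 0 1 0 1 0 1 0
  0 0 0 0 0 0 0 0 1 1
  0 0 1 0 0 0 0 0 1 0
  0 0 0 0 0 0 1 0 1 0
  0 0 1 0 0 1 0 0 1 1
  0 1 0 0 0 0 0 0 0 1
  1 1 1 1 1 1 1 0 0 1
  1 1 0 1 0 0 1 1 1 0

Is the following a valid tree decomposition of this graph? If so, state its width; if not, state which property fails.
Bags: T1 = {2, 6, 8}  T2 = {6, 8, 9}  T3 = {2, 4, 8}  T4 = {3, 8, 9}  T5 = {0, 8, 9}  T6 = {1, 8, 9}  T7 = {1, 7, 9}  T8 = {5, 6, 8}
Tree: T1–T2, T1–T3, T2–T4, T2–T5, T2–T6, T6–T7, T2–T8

Yes; width 2.

Every vertex of G appears in some bag (union = {0, 1, 2, 3, 4, 5, 6, 7, 8, 9}); every edge is covered by a bag; and for each vertex v the set of bags containing v is connected in the bag tree. The decomposition is therefore valid. The largest bag has 3 vertices, so the width is 2.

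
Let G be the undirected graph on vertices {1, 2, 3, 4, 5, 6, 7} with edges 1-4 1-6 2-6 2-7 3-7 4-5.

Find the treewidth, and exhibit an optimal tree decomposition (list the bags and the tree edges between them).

Treewidth 1.
One optimal decomposition is:
Bags: B1 = {3, 7}  B2 = {2, 7}  B3 = {2, 6}  B4 = {1, 6}  B5 = {1, 4}  B6 = {4, 5}
Tree: B1–B2, B2–B3, B3–B4, B4–B5, B5–B6

The largest bag has 2 vertices, giving width 1; this decomposition certifies tw(G) ≤ 1. Any graph with an edge has treewidth ≥ 1, and G has the edge 3–7. The upper and lower bounds meet at 1, so that is the treewidth.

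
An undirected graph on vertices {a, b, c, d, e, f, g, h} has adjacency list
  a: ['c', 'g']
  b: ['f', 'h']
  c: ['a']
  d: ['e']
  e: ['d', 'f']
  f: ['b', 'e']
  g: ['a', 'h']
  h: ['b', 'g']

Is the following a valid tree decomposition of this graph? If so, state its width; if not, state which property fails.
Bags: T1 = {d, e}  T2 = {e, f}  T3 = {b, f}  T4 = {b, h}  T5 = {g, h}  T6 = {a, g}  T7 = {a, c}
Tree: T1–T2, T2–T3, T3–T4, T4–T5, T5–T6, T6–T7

Vertex coverage: the bags together contain {a, b, c, d, e, f, g, h}, the full vertex set. Edge coverage: each edge of G has both endpoints in at least one bag. Running intersection: for every vertex, the bags containing it form a connected subtree. All three properties hold, so this is a valid tree decomposition of width max|bag| − 1 = 1, and hence tw(G) ≤ 1.

Yes; width 1.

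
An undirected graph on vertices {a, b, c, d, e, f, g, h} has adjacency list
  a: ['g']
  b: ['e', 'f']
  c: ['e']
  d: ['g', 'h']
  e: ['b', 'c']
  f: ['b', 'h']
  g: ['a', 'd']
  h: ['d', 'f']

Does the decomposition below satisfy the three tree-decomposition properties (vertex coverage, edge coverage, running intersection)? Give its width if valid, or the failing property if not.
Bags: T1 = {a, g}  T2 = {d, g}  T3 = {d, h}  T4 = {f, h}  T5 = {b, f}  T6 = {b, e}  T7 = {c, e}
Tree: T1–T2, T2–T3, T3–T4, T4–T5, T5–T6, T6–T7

Yes; width 1.

Vertex coverage: the bags together contain {a, b, c, d, e, f, g, h}, the full vertex set. Edge coverage: each edge of G has both endpoints in at least one bag. Running intersection: for every vertex, the bags containing it form a connected subtree. All three properties hold, so this is a valid tree decomposition of width max|bag| − 1 = 1, and hence tw(G) ≤ 1.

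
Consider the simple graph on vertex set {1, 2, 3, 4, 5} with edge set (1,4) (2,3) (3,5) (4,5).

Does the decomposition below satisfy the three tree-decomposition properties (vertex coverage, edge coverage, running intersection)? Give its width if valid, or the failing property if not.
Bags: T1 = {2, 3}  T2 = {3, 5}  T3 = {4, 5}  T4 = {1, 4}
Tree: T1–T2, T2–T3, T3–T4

Vertex coverage: the bags together contain {1, 2, 3, 4, 5}, the full vertex set. Edge coverage: each edge of G has both endpoints in at least one bag. Running intersection: for every vertex, the bags containing it form a connected subtree. All three properties hold, so this is a valid tree decomposition of width max|bag| − 1 = 1, and hence tw(G) ≤ 1.

Yes; width 1.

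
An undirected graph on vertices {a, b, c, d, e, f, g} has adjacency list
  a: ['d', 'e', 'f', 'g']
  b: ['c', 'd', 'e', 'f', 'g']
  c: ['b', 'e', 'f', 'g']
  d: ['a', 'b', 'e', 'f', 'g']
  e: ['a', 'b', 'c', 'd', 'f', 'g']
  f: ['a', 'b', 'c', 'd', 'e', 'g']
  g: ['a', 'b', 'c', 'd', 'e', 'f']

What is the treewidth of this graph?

4

A width-4 tree decomposition is:
Bags: B1 = {a, d, e, f, g}  B2 = {b, d, e, f, g}  B3 = {b, c, e, f, g}
Tree: B1–B2, B2–B3
Each bag holds 5 vertices, so the decomposition has width 4, which upper-bounds the treewidth. Conversely, {a, d, e, f, g} is a clique of size 5, and the vertices of any clique must share a bag in every tree decomposition; so some bag has ≥ 5 vertices and tw(G) ≥ 4. Therefore the treewidth is 4.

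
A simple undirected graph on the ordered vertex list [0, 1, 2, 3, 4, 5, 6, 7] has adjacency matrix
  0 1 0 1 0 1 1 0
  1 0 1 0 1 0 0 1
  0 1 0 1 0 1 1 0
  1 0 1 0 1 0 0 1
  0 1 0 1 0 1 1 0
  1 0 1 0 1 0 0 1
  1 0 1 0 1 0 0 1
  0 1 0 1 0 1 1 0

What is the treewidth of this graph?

4

A width-4 tree decomposition is:
Bags: B1 = {0, 1, 3, 5, 6}  B2 = {1, 2, 3, 5, 6}  B3 = {1, 3, 5, 6, 7}  B4 = {1, 3, 4, 5, 6}
Tree: B1–B2, B2–B3, B3–B4
The largest bag has 5 vertices, giving width 4; this decomposition certifies tw(G) ≤ 4. For the lower bound: the 5 vertex sets {0,5}, {1,2}, {3,7}, {6}, {4} are disjoint, each induces a connected subgraph, and every pair is joined by at least one edge of G. Contracting each set to a single vertex therefore yields K_{5} as a minor, and since treewidth is minor-monotone, tw(G) ≥ tw(K_{5}) = 4. The upper and lower bounds meet at 4, so that is the treewidth.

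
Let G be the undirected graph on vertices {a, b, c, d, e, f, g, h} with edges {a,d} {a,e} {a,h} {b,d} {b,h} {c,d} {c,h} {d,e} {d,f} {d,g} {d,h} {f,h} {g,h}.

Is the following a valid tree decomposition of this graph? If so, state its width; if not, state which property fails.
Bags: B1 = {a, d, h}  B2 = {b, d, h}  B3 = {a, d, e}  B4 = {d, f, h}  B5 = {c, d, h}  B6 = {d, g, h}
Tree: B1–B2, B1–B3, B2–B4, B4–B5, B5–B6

Yes; width 2.

Vertex coverage: the bags together contain {a, b, c, d, e, f, g, h}, the full vertex set. Edge coverage: each edge of G has both endpoints in at least one bag. Running intersection: for every vertex, the bags containing it form a connected subtree. All three properties hold, so this is a valid tree decomposition of width max|bag| − 1 = 2, and hence tw(G) ≤ 2.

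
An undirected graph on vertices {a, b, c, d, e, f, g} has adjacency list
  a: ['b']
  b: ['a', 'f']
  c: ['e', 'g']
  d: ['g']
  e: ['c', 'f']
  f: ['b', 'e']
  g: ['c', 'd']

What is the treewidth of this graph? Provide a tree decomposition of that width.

Every bag has size at most 2, so the width is 2 − 1 = 1 and tw(G) ≤ 1. G has an edge, so its treewidth is at least 1. The upper and lower bounds meet at 1, so that is the treewidth.

Treewidth 1.
Bags: B1 = {d, g}  B2 = {c, g}  B3 = {c, e}  B4 = {e, f}  B5 = {b, f}  B6 = {a, b}
Tree: B1–B2, B2–B3, B3–B4, B4–B5, B5–B6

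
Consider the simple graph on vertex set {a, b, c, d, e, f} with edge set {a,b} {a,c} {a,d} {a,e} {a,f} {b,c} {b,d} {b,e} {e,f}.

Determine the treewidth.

2

A width-2 tree decomposition is:
Bags: B1 = {a, b, e}  B2 = {a, b, d}  B3 = {a, b, c}  B4 = {a, e, f}
Tree: B1–B2, B2–B3, B1–B4
Each bag holds 3 vertices, so the decomposition has width 2, which upper-bounds the treewidth. Conversely, {a, e, f} is a clique of size 3, and the vertices of any clique must share a bag in every tree decomposition; so some bag has ≥ 3 vertices and tw(G) ≥ 2. Therefore the treewidth is 2.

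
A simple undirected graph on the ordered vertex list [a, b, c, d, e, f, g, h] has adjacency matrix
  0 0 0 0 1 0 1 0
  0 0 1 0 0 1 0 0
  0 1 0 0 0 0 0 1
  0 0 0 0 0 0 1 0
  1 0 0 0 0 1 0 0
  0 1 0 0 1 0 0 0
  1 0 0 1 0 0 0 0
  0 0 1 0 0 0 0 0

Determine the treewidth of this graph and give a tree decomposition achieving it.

The largest bag has 2 vertices, giving width 1; this decomposition certifies tw(G) ≤ 1. Any graph with an edge has treewidth ≥ 1, and G has the edge d–g. Therefore the treewidth is 1.

Treewidth 1.
One optimal decomposition is:
Bags: B1 = {d, g}  B2 = {a, g}  B3 = {a, e}  B4 = {e, f}  B5 = {b, f}  B6 = {b, c}  B7 = {c, h}
Tree: B1–B2, B2–B3, B3–B4, B4–B5, B5–B6, B6–B7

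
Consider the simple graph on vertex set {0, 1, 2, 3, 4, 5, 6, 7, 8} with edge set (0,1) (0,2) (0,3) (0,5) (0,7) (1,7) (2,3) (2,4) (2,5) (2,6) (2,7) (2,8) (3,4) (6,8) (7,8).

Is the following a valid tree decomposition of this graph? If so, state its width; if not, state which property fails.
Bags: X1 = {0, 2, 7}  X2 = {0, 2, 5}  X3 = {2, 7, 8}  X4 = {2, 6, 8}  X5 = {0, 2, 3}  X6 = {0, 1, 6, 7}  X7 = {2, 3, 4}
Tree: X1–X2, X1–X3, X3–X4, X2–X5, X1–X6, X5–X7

A tree decomposition must satisfy three properties: every vertex lies in some bag; for every edge, both endpoints lie together in some bag; and for every vertex, the bags containing it form a connected subtree. Here bags containing vertex 6 are not connected in the tree, so the decomposition is invalid.

No — bags containing vertex 6 are not connected in the tree.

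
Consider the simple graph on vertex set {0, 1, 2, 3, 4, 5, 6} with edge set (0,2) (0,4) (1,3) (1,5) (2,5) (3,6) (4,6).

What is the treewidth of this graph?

2

A width-2 tree decomposition is:
Bags: B1 = {3, 4, 6}  B2 = {0, 3, 4}  B3 = {0, 2, 3}  B4 = {2, 3, 5}  B5 = {1, 3, 5}
Tree: B1–B2, B2–B3, B3–B4, B4–B5
The largest bag has 3 vertices, giving width 2; this decomposition certifies tw(G) ≤ 2. For the lower bound, G contains the cycle 3–6–4–0–2–5–1–3, so G is not a forest; only forests have treewidth ≤ 1, hence tw(G) ≥ 2. The upper and lower bounds meet at 2, so that is the treewidth.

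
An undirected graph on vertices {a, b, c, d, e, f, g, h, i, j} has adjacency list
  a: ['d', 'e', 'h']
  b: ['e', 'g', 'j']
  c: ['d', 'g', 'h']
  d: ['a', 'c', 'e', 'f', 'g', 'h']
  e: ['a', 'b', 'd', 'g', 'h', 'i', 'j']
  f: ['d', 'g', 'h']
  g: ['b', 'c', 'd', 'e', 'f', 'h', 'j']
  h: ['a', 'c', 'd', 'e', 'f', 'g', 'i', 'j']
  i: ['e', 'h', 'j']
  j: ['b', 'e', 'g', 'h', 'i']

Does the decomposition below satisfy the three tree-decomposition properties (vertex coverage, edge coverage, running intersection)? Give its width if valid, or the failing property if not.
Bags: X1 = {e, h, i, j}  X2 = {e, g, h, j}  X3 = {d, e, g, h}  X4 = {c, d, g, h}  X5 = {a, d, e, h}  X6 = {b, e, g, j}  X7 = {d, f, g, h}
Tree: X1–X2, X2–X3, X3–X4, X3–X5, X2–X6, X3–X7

Every vertex of G appears in some bag (union = {a, b, c, d, e, f, g, h, i, j}); every edge is covered by a bag; and for each vertex v the set of bags containing v is connected in the bag tree. The decomposition is therefore valid. The largest bag has 4 vertices, so the width is 3.

Yes; width 3.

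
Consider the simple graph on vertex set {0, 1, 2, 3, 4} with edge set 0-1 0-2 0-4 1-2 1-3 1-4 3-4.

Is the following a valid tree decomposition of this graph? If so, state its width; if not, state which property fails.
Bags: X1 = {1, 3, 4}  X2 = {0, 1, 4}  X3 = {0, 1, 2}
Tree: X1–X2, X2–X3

Checking the three conditions: (i) the bags cover all of {0, 1, 2, 3, 4}; (ii) for each edge, some bag contains both endpoints; (iii) the bags containing any fixed vertex form a subtree. All hold, so the decomposition is valid with width 3 − 1 = 2.

Yes; width 2.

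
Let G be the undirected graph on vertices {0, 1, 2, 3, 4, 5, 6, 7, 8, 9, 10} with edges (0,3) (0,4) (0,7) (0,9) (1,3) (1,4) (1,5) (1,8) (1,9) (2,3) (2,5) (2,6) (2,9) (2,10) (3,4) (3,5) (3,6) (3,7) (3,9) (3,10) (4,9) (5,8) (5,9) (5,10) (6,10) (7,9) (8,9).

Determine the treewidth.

A width-3 tree decomposition is:
Bags: B1 = {1, 5, 8, 9}  B2 = {1, 3, 5, 9}  B3 = {1, 3, 4, 9}  B4 = {0, 3, 4, 9}  B5 = {0, 3, 7, 9}  B6 = {2, 3, 5, 9}  B7 = {2, 3, 5, 10}  B8 = {2, 3, 6, 10}
Tree: B1–B2, B2–B3, B3–B4, B4–B5, B2–B6, B6–B7, B7–B8
Every bag has size at most 4, so the width is 4 − 1 = 3 and tw(G) ≤ 3. On the other hand G contains the 4-clique {1, 5, 8, 9}. A clique must lie in a single bag of any decomposition, so no decomposition can have width below 3. Combining the bounds, tw(G) = 3.

3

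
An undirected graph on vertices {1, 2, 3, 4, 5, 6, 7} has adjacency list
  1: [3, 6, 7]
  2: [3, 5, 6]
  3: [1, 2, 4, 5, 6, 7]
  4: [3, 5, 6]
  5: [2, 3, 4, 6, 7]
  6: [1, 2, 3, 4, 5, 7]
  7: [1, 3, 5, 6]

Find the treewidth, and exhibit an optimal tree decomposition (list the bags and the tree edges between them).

Each bag holds 4 vertices, so the decomposition has width 3, which upper-bounds the treewidth. Conversely, {1, 3, 6, 7} is a clique of size 4, and the vertices of any clique must share a bag in every tree decomposition; so some bag has ≥ 4 vertices and tw(G) ≥ 3. The upper and lower bounds meet at 3, so that is the treewidth.

Treewidth 3.
One such decomposition:
Bags: B1 = {3, 4, 5, 6}  B2 = {3, 5, 6, 7}  B3 = {1, 3, 6, 7}  B4 = {2, 3, 5, 6}
Tree: B1–B2, B2–B3, B2–B4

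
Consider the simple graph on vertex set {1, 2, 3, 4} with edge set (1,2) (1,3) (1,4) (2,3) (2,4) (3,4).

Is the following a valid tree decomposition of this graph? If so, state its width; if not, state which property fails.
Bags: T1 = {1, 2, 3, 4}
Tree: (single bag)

Every vertex of G appears in some bag (union = {1, 2, 3, 4}); every edge is covered by a bag; and for each vertex v the set of bags containing v is connected in the bag tree. The decomposition is therefore valid. The largest bag has 4 vertices, so the width is 3.

Yes; width 3.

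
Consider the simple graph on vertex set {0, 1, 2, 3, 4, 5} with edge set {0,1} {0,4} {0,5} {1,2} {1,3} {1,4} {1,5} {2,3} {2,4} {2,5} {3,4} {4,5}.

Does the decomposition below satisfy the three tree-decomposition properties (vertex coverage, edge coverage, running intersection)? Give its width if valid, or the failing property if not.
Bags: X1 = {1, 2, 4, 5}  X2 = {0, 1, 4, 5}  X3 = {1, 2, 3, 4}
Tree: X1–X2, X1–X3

Checking the three conditions: (i) the bags cover all of {0, 1, 2, 3, 4, 5}; (ii) for each edge, some bag contains both endpoints; (iii) the bags containing any fixed vertex form a subtree. All hold, so the decomposition is valid with width 4 − 1 = 3.

Yes; width 3.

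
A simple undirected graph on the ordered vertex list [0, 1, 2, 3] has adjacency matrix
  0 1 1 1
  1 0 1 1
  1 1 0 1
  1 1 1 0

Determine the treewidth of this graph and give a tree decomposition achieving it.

Treewidth 3.
One such decomposition:
Bags: B1 = {0, 1, 2, 3}
Tree: (single bag)

With just one bag of size 4, the width is 4 − 1 = 3, so tw(G) ≤ 3. On the other hand G contains the 4-clique {0, 1, 2, 3}. A clique must lie in a single bag of any decomposition, so no decomposition can have width below 3. Combining the bounds, tw(G) = 3.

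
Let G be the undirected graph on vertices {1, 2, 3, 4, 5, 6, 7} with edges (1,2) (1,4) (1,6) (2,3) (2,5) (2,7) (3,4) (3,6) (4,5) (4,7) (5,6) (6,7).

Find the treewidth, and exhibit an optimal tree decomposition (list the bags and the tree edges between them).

Every bag has size at most 4, so the width is 4 − 1 = 3 and tw(G) ≤ 3. For the lower bound: the 4 vertex sets {3,6}, {4,7}, {2}, {5} are disjoint, each induces a connected subgraph, and every pair is joined by at least one edge of G. Contracting each set to a single vertex therefore yields K_{4} as a minor, and since treewidth is minor-monotone, tw(G) ≥ tw(K_{4}) = 3. Therefore the treewidth is 3.

Treewidth 3.
One optimal decomposition is:
Bags: B1 = {2, 3, 4, 6}  B2 = {2, 4, 6, 7}  B3 = {2, 4, 5, 6}  B4 = {1, 2, 4, 6}
Tree: B1–B2, B2–B3, B3–B4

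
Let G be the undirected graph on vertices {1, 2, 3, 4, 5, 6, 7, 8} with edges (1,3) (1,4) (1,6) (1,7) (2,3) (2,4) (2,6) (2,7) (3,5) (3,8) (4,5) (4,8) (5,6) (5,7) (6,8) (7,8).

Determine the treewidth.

A width-4 tree decomposition is:
Bags: B1 = {3, 4, 6, 7, 8}  B2 = {3, 4, 5, 6, 7}  B3 = {2, 3, 4, 6, 7}  B4 = {1, 3, 4, 6, 7}
Tree: B1–B2, B2–B3, B3–B4
Each bag holds 5 vertices, so the decomposition has width 4, which upper-bounds the treewidth. For the lower bound: the 5 vertex sets {6,8}, {4,5}, {2,3}, {7}, {1} are disjoint, each induces a connected subgraph, and every pair is joined by at least one edge of G. Contracting each set to a single vertex therefore yields K_{5} as a minor, and since treewidth is minor-monotone, tw(G) ≥ tw(K_{5}) = 4. Hence tw(G) = 4 exactly.

4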